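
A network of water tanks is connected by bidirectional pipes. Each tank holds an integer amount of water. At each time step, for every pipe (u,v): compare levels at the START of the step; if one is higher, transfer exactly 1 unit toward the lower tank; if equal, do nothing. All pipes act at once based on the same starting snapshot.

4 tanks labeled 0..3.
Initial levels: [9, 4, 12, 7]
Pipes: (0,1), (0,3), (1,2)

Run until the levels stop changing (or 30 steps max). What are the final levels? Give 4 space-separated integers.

Answer: 7 9 8 8

Derivation:
Step 1: flows [0->1,0->3,2->1] -> levels [7 6 11 8]
Step 2: flows [0->1,3->0,2->1] -> levels [7 8 10 7]
Step 3: flows [1->0,0=3,2->1] -> levels [8 8 9 7]
Step 4: flows [0=1,0->3,2->1] -> levels [7 9 8 8]
Step 5: flows [1->0,3->0,1->2] -> levels [9 7 9 7]
Step 6: flows [0->1,0->3,2->1] -> levels [7 9 8 8]
  -> period-2 cycle: step 6 state = step 4 state; never stabilizes
  -> state at step 30: (30-4) mod 2 = 0, same as step 4 -> [7 9 8 8]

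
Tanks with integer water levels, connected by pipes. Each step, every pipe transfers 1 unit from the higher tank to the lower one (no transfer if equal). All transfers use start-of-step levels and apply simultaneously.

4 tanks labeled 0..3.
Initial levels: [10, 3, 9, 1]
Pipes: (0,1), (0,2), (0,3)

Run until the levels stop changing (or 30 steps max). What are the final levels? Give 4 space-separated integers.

Answer: 8 5 5 5

Derivation:
Step 1: flows [0->1,0->2,0->3] -> levels [7 4 10 2]
Step 2: flows [0->1,2->0,0->3] -> levels [6 5 9 3]
Step 3: flows [0->1,2->0,0->3] -> levels [5 6 8 4]
Step 4: flows [1->0,2->0,0->3] -> levels [6 5 7 5]
Step 5: flows [0->1,2->0,0->3] -> levels [5 6 6 6]
Step 6: flows [1->0,2->0,3->0] -> levels [8 5 5 5]
Step 7: flows [0->1,0->2,0->3] -> levels [5 6 6 6]
  -> period-2 cycle: step 7 state = step 5 state; never stabilizes
  -> state at step 30: (30-5) mod 2 = 1, same as step 6 -> [8 5 5 5]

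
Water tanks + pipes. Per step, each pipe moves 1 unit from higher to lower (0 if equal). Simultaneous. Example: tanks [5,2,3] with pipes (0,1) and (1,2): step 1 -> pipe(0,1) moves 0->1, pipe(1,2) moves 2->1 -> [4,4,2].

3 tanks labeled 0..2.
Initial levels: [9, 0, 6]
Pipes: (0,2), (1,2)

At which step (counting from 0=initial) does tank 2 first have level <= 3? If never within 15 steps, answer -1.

Step 1: flows [0->2,2->1] -> levels [8 1 6]
Step 2: flows [0->2,2->1] -> levels [7 2 6]
Step 3: flows [0->2,2->1] -> levels [6 3 6]
Step 4: flows [0=2,2->1] -> levels [6 4 5]
Step 5: flows [0->2,2->1] -> levels [5 5 5]
Step 6: flows [0=2,1=2] -> levels [5 5 5]
  -> stable; tank 2 stays at 5 > 3
Tank 2 never reaches <=3 within 15 steps

Answer: -1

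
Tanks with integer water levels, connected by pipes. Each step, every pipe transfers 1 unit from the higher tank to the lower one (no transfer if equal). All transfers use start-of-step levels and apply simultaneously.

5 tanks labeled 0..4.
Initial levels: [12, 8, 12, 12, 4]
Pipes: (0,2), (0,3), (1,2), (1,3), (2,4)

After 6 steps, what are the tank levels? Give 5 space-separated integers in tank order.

Step 1: flows [0=2,0=3,2->1,3->1,2->4] -> levels [12 10 10 11 5]
Step 2: flows [0->2,0->3,1=2,3->1,2->4] -> levels [10 11 10 11 6]
Step 3: flows [0=2,3->0,1->2,1=3,2->4] -> levels [11 10 10 10 7]
Step 4: flows [0->2,0->3,1=2,1=3,2->4] -> levels [9 10 10 11 8]
Step 5: flows [2->0,3->0,1=2,3->1,2->4] -> levels [11 11 8 9 9]
Step 6: flows [0->2,0->3,1->2,1->3,4->2] -> levels [9 9 11 11 8]

Answer: 9 9 11 11 8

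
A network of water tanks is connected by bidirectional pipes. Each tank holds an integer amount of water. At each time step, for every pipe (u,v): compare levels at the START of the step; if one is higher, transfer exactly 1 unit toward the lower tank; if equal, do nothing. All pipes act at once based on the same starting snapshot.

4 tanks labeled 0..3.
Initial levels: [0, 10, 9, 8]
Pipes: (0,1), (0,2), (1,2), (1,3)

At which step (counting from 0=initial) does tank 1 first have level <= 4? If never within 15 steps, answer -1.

Answer: -1

Derivation:
Step 1: flows [1->0,2->0,1->2,1->3] -> levels [2 7 9 9]
Step 2: flows [1->0,2->0,2->1,3->1] -> levels [4 8 7 8]
Step 3: flows [1->0,2->0,1->2,1=3] -> levels [6 6 7 8]
Step 4: flows [0=1,2->0,2->1,3->1] -> levels [7 8 5 7]
Step 5: flows [1->0,0->2,1->2,1->3] -> levels [7 5 7 8]
Step 6: flows [0->1,0=2,2->1,3->1] -> levels [6 8 6 7]
Step 7: flows [1->0,0=2,1->2,1->3] -> levels [7 5 7 8]
  -> period-2 cycle (repeats step 5); tank 1 never drops to <=4
Tank 1 never reaches <=4 within 15 steps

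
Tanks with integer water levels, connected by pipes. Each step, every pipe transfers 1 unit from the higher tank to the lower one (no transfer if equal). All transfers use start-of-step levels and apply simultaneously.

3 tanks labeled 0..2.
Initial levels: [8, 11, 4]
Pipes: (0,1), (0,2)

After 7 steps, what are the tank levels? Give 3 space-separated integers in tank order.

Answer: 9 7 7

Derivation:
Step 1: flows [1->0,0->2] -> levels [8 10 5]
Step 2: flows [1->0,0->2] -> levels [8 9 6]
Step 3: flows [1->0,0->2] -> levels [8 8 7]
Step 4: flows [0=1,0->2] -> levels [7 8 8]
Step 5: flows [1->0,2->0] -> levels [9 7 7]
Step 6: flows [0->1,0->2] -> levels [7 8 8]
  -> period-2 cycle: step 6 state = step 4 state
  -> state at step 7: (7-4) mod 2 = 1, same as step 5 -> [9 7 7]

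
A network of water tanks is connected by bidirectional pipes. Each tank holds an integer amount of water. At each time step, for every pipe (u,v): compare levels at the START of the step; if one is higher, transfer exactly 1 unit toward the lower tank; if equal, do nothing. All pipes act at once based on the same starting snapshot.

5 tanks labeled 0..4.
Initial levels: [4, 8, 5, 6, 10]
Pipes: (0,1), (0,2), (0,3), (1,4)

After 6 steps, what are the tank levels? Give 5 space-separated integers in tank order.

Step 1: flows [1->0,2->0,3->0,4->1] -> levels [7 8 4 5 9]
Step 2: flows [1->0,0->2,0->3,4->1] -> levels [6 8 5 6 8]
Step 3: flows [1->0,0->2,0=3,1=4] -> levels [6 7 6 6 8]
Step 4: flows [1->0,0=2,0=3,4->1] -> levels [7 7 6 6 7]
Step 5: flows [0=1,0->2,0->3,1=4] -> levels [5 7 7 7 7]
Step 6: flows [1->0,2->0,3->0,1=4] -> levels [8 6 6 6 7]

Answer: 8 6 6 6 7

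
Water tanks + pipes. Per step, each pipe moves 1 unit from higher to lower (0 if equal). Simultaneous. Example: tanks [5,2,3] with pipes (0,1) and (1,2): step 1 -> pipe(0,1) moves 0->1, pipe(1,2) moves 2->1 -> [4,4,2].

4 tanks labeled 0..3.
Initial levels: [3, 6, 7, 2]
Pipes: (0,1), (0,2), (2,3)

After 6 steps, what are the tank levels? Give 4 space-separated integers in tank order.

Answer: 6 4 3 5

Derivation:
Step 1: flows [1->0,2->0,2->3] -> levels [5 5 5 3]
Step 2: flows [0=1,0=2,2->3] -> levels [5 5 4 4]
Step 3: flows [0=1,0->2,2=3] -> levels [4 5 5 4]
Step 4: flows [1->0,2->0,2->3] -> levels [6 4 3 5]
Step 5: flows [0->1,0->2,3->2] -> levels [4 5 5 4]
  -> period-2 cycle: step 5 state = step 3 state
  -> state at step 6: (6-3) mod 2 = 1, same as step 4 -> [6 4 3 5]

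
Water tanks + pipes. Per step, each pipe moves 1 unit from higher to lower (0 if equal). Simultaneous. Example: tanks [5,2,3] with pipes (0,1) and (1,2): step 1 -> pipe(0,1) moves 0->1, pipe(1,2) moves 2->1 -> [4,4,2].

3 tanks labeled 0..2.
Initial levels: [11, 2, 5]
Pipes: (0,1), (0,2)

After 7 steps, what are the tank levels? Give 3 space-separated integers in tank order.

Answer: 6 6 6

Derivation:
Step 1: flows [0->1,0->2] -> levels [9 3 6]
Step 2: flows [0->1,0->2] -> levels [7 4 7]
Step 3: flows [0->1,0=2] -> levels [6 5 7]
Step 4: flows [0->1,2->0] -> levels [6 6 6]
Step 5: flows [0=1,0=2] -> levels [6 6 6]
  -> stable; steps 6..7 unchanged -> [6 6 6]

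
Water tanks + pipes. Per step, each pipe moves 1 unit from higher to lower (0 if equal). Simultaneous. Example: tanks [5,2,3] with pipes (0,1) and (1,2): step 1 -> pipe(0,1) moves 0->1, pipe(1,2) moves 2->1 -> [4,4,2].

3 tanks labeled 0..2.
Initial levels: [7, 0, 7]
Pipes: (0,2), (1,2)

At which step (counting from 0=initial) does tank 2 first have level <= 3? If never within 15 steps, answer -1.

Step 1: flows [0=2,2->1] -> levels [7 1 6]
Step 2: flows [0->2,2->1] -> levels [6 2 6]
Step 3: flows [0=2,2->1] -> levels [6 3 5]
Step 4: flows [0->2,2->1] -> levels [5 4 5]
Step 5: flows [0=2,2->1] -> levels [5 5 4]
Step 6: flows [0->2,1->2] -> levels [4 4 6]
Step 7: flows [2->0,2->1] -> levels [5 5 4]
  -> period-2 cycle (repeats step 5); tank 2 never drops to <=3
Tank 2 never reaches <=3 within 15 steps

Answer: -1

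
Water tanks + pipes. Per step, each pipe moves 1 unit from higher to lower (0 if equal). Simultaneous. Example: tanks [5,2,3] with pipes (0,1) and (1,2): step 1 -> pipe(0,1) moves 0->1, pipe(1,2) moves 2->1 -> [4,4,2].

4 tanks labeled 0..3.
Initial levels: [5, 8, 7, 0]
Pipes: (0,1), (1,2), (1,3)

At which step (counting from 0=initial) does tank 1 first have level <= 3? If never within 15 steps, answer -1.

Answer: 5

Derivation:
Step 1: flows [1->0,1->2,1->3] -> levels [6 5 8 1]
Step 2: flows [0->1,2->1,1->3] -> levels [5 6 7 2]
Step 3: flows [1->0,2->1,1->3] -> levels [6 5 6 3]
Step 4: flows [0->1,2->1,1->3] -> levels [5 6 5 4]
Step 5: flows [1->0,1->2,1->3] -> levels [6 3 6 5]
Tank 1 first reaches <=3 at step 5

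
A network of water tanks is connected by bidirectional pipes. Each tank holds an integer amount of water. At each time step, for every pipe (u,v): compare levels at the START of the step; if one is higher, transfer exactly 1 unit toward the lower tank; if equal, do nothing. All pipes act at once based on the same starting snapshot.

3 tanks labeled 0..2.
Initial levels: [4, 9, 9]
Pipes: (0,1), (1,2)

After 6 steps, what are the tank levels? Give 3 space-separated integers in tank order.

Answer: 7 8 7

Derivation:
Step 1: flows [1->0,1=2] -> levels [5 8 9]
Step 2: flows [1->0,2->1] -> levels [6 8 8]
Step 3: flows [1->0,1=2] -> levels [7 7 8]
Step 4: flows [0=1,2->1] -> levels [7 8 7]
Step 5: flows [1->0,1->2] -> levels [8 6 8]
Step 6: flows [0->1,2->1] -> levels [7 8 7]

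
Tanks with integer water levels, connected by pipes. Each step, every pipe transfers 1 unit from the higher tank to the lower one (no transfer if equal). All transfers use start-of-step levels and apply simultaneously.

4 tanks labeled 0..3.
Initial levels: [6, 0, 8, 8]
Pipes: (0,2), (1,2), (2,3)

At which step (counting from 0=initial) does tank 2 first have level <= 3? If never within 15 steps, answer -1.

Step 1: flows [2->0,2->1,2=3] -> levels [7 1 6 8]
Step 2: flows [0->2,2->1,3->2] -> levels [6 2 7 7]
Step 3: flows [2->0,2->1,2=3] -> levels [7 3 5 7]
Step 4: flows [0->2,2->1,3->2] -> levels [6 4 6 6]
Step 5: flows [0=2,2->1,2=3] -> levels [6 5 5 6]
Step 6: flows [0->2,1=2,3->2] -> levels [5 5 7 5]
Step 7: flows [2->0,2->1,2->3] -> levels [6 6 4 6]
Step 8: flows [0->2,1->2,3->2] -> levels [5 5 7 5]
  -> period-2 cycle (repeats step 6); tank 2 never drops to <=3
Tank 2 never reaches <=3 within 15 steps

Answer: -1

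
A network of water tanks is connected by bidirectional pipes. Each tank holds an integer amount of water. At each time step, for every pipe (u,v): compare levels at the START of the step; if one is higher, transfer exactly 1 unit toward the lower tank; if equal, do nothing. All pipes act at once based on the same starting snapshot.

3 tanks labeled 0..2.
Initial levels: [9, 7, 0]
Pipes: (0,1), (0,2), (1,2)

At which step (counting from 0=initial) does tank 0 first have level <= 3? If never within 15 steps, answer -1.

Step 1: flows [0->1,0->2,1->2] -> levels [7 7 2]
Step 2: flows [0=1,0->2,1->2] -> levels [6 6 4]
Step 3: flows [0=1,0->2,1->2] -> levels [5 5 6]
Step 4: flows [0=1,2->0,2->1] -> levels [6 6 4]
  -> period-2 cycle (repeats step 2); tank 0 never drops to <=3
Tank 0 never reaches <=3 within 15 steps

Answer: -1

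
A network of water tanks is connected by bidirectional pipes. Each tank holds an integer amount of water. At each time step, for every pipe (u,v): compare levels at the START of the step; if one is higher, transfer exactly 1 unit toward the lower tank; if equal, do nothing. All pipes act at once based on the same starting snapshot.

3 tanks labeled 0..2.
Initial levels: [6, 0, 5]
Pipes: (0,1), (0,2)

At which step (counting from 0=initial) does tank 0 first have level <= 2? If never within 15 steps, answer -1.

Step 1: flows [0->1,0->2] -> levels [4 1 6]
Step 2: flows [0->1,2->0] -> levels [4 2 5]
Step 3: flows [0->1,2->0] -> levels [4 3 4]
Step 4: flows [0->1,0=2] -> levels [3 4 4]
Step 5: flows [1->0,2->0] -> levels [5 3 3]
Step 6: flows [0->1,0->2] -> levels [3 4 4]
  -> period-2 cycle (repeats step 4); tank 0 never drops to <=2
Tank 0 never reaches <=2 within 15 steps

Answer: -1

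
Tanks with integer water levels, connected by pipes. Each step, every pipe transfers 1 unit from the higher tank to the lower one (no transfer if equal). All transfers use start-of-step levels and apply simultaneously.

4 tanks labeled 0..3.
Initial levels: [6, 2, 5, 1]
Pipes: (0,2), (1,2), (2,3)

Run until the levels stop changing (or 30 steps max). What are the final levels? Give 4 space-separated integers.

Answer: 4 4 2 4

Derivation:
Step 1: flows [0->2,2->1,2->3] -> levels [5 3 4 2]
Step 2: flows [0->2,2->1,2->3] -> levels [4 4 3 3]
Step 3: flows [0->2,1->2,2=3] -> levels [3 3 5 3]
Step 4: flows [2->0,2->1,2->3] -> levels [4 4 2 4]
Step 5: flows [0->2,1->2,3->2] -> levels [3 3 5 3]
  -> period-2 cycle: step 5 state = step 3 state; never stabilizes
  -> state at step 30: (30-3) mod 2 = 1, same as step 4 -> [4 4 2 4]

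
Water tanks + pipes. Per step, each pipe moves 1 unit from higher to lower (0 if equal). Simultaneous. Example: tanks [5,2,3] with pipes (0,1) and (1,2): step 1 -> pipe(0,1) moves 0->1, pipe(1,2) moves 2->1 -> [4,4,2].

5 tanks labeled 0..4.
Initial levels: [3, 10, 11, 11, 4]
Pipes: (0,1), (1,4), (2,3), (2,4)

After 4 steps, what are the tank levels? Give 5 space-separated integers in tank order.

Step 1: flows [1->0,1->4,2=3,2->4] -> levels [4 8 10 11 6]
Step 2: flows [1->0,1->4,3->2,2->4] -> levels [5 6 10 10 8]
Step 3: flows [1->0,4->1,2=3,2->4] -> levels [6 6 9 10 8]
Step 4: flows [0=1,4->1,3->2,2->4] -> levels [6 7 9 9 8]

Answer: 6 7 9 9 8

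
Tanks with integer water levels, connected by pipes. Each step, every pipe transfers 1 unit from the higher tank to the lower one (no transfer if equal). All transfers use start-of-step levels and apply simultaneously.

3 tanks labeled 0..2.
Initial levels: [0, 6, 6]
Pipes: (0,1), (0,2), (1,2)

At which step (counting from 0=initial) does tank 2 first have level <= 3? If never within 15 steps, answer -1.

Answer: -1

Derivation:
Step 1: flows [1->0,2->0,1=2] -> levels [2 5 5]
Step 2: flows [1->0,2->0,1=2] -> levels [4 4 4]
Step 3: flows [0=1,0=2,1=2] -> levels [4 4 4]
  -> stable; tank 2 stays at 4 > 3
Tank 2 never reaches <=3 within 15 steps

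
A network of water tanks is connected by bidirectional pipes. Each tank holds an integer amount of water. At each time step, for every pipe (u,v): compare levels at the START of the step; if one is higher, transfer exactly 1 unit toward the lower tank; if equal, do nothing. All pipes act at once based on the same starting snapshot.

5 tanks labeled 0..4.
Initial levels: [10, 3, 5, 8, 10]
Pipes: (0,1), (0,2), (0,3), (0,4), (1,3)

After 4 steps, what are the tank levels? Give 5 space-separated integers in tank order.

Step 1: flows [0->1,0->2,0->3,0=4,3->1] -> levels [7 5 6 8 10]
Step 2: flows [0->1,0->2,3->0,4->0,3->1] -> levels [7 7 7 6 9]
Step 3: flows [0=1,0=2,0->3,4->0,1->3] -> levels [7 6 7 8 8]
Step 4: flows [0->1,0=2,3->0,4->0,3->1] -> levels [8 8 7 6 7]

Answer: 8 8 7 6 7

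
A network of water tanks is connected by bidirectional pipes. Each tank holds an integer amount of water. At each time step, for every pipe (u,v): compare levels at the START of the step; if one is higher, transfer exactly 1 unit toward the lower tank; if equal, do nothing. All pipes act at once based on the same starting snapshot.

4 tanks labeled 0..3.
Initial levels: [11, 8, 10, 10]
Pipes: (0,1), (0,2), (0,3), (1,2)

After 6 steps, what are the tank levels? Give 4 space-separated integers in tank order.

Answer: 11 9 9 10

Derivation:
Step 1: flows [0->1,0->2,0->3,2->1] -> levels [8 10 10 11]
Step 2: flows [1->0,2->0,3->0,1=2] -> levels [11 9 9 10]
Step 3: flows [0->1,0->2,0->3,1=2] -> levels [8 10 10 11]
  -> period-2 cycle: step 3 state = step 1 state
  -> state at step 6: (6-1) mod 2 = 1, same as step 2 -> [11 9 9 10]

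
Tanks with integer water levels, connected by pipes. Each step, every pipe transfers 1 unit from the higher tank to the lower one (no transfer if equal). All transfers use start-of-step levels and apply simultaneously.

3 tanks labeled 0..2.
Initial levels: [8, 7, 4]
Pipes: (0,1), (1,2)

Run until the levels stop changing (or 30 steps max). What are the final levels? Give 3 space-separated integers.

Answer: 7 5 7

Derivation:
Step 1: flows [0->1,1->2] -> levels [7 7 5]
Step 2: flows [0=1,1->2] -> levels [7 6 6]
Step 3: flows [0->1,1=2] -> levels [6 7 6]
Step 4: flows [1->0,1->2] -> levels [7 5 7]
Step 5: flows [0->1,2->1] -> levels [6 7 6]
  -> period-2 cycle: step 5 state = step 3 state; never stabilizes
  -> state at step 30: (30-3) mod 2 = 1, same as step 4 -> [7 5 7]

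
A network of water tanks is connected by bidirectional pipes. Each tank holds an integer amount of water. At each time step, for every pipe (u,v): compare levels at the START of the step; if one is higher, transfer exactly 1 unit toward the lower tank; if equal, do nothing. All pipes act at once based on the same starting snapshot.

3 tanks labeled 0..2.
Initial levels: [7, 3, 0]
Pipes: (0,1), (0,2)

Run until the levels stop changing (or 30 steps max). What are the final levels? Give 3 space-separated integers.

Answer: 4 3 3

Derivation:
Step 1: flows [0->1,0->2] -> levels [5 4 1]
Step 2: flows [0->1,0->2] -> levels [3 5 2]
Step 3: flows [1->0,0->2] -> levels [3 4 3]
Step 4: flows [1->0,0=2] -> levels [4 3 3]
Step 5: flows [0->1,0->2] -> levels [2 4 4]
Step 6: flows [1->0,2->0] -> levels [4 3 3]
  -> period-2 cycle: step 6 state = step 4 state; never stabilizes
  -> state at step 30: (30-4) mod 2 = 0, same as step 4 -> [4 3 3]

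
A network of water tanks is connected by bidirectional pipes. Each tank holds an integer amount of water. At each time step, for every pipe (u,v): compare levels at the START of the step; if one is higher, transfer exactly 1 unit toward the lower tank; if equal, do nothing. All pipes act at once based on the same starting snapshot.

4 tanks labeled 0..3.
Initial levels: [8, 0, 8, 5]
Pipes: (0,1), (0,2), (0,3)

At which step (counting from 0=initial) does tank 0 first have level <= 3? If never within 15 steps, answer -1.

Answer: 6

Derivation:
Step 1: flows [0->1,0=2,0->3] -> levels [6 1 8 6]
Step 2: flows [0->1,2->0,0=3] -> levels [6 2 7 6]
Step 3: flows [0->1,2->0,0=3] -> levels [6 3 6 6]
Step 4: flows [0->1,0=2,0=3] -> levels [5 4 6 6]
Step 5: flows [0->1,2->0,3->0] -> levels [6 5 5 5]
Step 6: flows [0->1,0->2,0->3] -> levels [3 6 6 6]
Tank 0 first reaches <=3 at step 6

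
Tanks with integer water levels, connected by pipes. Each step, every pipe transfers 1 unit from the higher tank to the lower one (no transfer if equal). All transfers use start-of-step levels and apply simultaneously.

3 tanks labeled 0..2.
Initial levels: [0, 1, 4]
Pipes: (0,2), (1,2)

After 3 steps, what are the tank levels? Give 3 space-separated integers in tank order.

Step 1: flows [2->0,2->1] -> levels [1 2 2]
Step 2: flows [2->0,1=2] -> levels [2 2 1]
Step 3: flows [0->2,1->2] -> levels [1 1 3]

Answer: 1 1 3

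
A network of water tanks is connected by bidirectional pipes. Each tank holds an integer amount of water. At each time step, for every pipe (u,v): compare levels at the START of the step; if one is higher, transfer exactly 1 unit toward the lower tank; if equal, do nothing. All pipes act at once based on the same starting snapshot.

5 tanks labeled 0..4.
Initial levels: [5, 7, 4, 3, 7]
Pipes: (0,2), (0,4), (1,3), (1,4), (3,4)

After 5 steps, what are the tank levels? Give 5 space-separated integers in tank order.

Answer: 6 6 5 5 4

Derivation:
Step 1: flows [0->2,4->0,1->3,1=4,4->3] -> levels [5 6 5 5 5]
Step 2: flows [0=2,0=4,1->3,1->4,3=4] -> levels [5 4 5 6 6]
Step 3: flows [0=2,4->0,3->1,4->1,3=4] -> levels [6 6 5 5 4]
Step 4: flows [0->2,0->4,1->3,1->4,3->4] -> levels [4 4 6 5 7]
Step 5: flows [2->0,4->0,3->1,4->1,4->3] -> levels [6 6 5 5 4]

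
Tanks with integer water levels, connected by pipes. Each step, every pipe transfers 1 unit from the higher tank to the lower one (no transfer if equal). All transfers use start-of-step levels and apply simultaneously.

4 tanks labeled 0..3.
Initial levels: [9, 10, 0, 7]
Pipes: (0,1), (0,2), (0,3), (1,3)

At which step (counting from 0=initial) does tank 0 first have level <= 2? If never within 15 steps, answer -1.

Answer: -1

Derivation:
Step 1: flows [1->0,0->2,0->3,1->3] -> levels [8 8 1 9]
Step 2: flows [0=1,0->2,3->0,3->1] -> levels [8 9 2 7]
Step 3: flows [1->0,0->2,0->3,1->3] -> levels [7 7 3 9]
Step 4: flows [0=1,0->2,3->0,3->1] -> levels [7 8 4 7]
Step 5: flows [1->0,0->2,0=3,1->3] -> levels [7 6 5 8]
Step 6: flows [0->1,0->2,3->0,3->1] -> levels [6 8 6 6]
Step 7: flows [1->0,0=2,0=3,1->3] -> levels [7 6 6 7]
Step 8: flows [0->1,0->2,0=3,3->1] -> levels [5 8 7 6]
Step 9: flows [1->0,2->0,3->0,1->3] -> levels [8 6 6 6]
Step 10: flows [0->1,0->2,0->3,1=3] -> levels [5 7 7 7]
Step 11: flows [1->0,2->0,3->0,1=3] -> levels [8 6 6 6]
  -> period-2 cycle (repeats step 9); tank 0 never drops to <=2
Tank 0 never reaches <=2 within 15 steps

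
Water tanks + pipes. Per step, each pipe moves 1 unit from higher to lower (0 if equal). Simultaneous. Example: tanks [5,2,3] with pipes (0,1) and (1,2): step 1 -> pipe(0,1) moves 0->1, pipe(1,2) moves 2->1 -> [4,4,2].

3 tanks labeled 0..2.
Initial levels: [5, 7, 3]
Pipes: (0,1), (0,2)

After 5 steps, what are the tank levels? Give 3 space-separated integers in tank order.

Step 1: flows [1->0,0->2] -> levels [5 6 4]
Step 2: flows [1->0,0->2] -> levels [5 5 5]
Step 3: flows [0=1,0=2] -> levels [5 5 5]
  -> stable; steps 4..5 unchanged -> [5 5 5]

Answer: 5 5 5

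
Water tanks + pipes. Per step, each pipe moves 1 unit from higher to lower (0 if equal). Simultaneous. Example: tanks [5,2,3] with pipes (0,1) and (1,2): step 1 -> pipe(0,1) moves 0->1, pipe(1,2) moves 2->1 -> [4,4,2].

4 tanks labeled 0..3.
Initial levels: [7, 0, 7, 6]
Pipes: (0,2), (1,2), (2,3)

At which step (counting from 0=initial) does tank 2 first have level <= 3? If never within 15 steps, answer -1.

Step 1: flows [0=2,2->1,2->3] -> levels [7 1 5 7]
Step 2: flows [0->2,2->1,3->2] -> levels [6 2 6 6]
Step 3: flows [0=2,2->1,2=3] -> levels [6 3 5 6]
Step 4: flows [0->2,2->1,3->2] -> levels [5 4 6 5]
Step 5: flows [2->0,2->1,2->3] -> levels [6 5 3 6]
Tank 2 first reaches <=3 at step 5

Answer: 5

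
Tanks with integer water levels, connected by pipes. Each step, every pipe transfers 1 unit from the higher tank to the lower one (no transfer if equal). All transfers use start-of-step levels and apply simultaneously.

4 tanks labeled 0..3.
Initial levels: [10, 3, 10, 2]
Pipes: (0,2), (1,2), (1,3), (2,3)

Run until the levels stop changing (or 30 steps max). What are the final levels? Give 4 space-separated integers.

Answer: 7 7 5 6

Derivation:
Step 1: flows [0=2,2->1,1->3,2->3] -> levels [10 3 8 4]
Step 2: flows [0->2,2->1,3->1,2->3] -> levels [9 5 7 4]
Step 3: flows [0->2,2->1,1->3,2->3] -> levels [8 5 6 6]
Step 4: flows [0->2,2->1,3->1,2=3] -> levels [7 7 6 5]
Step 5: flows [0->2,1->2,1->3,2->3] -> levels [6 5 7 7]
Step 6: flows [2->0,2->1,3->1,2=3] -> levels [7 7 5 6]
Step 7: flows [0->2,1->2,1->3,3->2] -> levels [6 5 8 6]
Step 8: flows [2->0,2->1,3->1,2->3] -> levels [7 7 5 6]
  -> period-2 cycle: step 8 state = step 6 state; never stabilizes
  -> state at step 30: (30-6) mod 2 = 0, same as step 6 -> [7 7 5 6]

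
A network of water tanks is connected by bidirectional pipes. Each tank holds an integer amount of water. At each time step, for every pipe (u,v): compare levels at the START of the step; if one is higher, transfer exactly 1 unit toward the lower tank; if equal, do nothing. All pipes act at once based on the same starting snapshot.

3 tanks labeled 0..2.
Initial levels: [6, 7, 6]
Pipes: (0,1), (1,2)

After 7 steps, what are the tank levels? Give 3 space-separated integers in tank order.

Answer: 7 5 7

Derivation:
Step 1: flows [1->0,1->2] -> levels [7 5 7]
Step 2: flows [0->1,2->1] -> levels [6 7 6]
  -> period-2 cycle: step 2 state = step 0 state
  -> state at step 7: (7-0) mod 2 = 1, same as step 1 -> [7 5 7]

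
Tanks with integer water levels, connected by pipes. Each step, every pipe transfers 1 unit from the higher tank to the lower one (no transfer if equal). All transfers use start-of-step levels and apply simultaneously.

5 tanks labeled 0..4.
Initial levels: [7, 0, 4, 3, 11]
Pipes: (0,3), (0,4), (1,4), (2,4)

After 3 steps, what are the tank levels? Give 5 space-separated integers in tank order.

Answer: 5 3 5 6 6

Derivation:
Step 1: flows [0->3,4->0,4->1,4->2] -> levels [7 1 5 4 8]
Step 2: flows [0->3,4->0,4->1,4->2] -> levels [7 2 6 5 5]
Step 3: flows [0->3,0->4,4->1,2->4] -> levels [5 3 5 6 6]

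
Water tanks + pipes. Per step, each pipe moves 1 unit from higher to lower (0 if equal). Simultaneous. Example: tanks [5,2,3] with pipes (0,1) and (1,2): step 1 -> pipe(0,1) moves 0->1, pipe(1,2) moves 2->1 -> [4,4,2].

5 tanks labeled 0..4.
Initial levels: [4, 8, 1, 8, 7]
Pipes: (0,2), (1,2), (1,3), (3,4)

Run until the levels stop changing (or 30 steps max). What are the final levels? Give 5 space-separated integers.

Step 1: flows [0->2,1->2,1=3,3->4] -> levels [3 7 3 7 8]
Step 2: flows [0=2,1->2,1=3,4->3] -> levels [3 6 4 8 7]
Step 3: flows [2->0,1->2,3->1,3->4] -> levels [4 6 4 6 8]
Step 4: flows [0=2,1->2,1=3,4->3] -> levels [4 5 5 7 7]
Step 5: flows [2->0,1=2,3->1,3=4] -> levels [5 6 4 6 7]
Step 6: flows [0->2,1->2,1=3,4->3] -> levels [4 5 6 7 6]
Step 7: flows [2->0,2->1,3->1,3->4] -> levels [5 7 4 5 7]
Step 8: flows [0->2,1->2,1->3,4->3] -> levels [4 5 6 7 6]
  -> period-2 cycle: step 8 state = step 6 state; never stabilizes
  -> state at step 30: (30-6) mod 2 = 0, same as step 6 -> [4 5 6 7 6]

Answer: 4 5 6 7 6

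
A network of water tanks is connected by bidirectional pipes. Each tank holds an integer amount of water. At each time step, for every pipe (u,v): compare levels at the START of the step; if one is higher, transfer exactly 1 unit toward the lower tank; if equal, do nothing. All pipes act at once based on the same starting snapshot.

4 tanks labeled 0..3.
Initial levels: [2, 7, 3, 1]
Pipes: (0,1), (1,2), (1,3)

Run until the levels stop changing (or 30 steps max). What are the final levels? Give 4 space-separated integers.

Answer: 4 2 4 3

Derivation:
Step 1: flows [1->0,1->2,1->3] -> levels [3 4 4 2]
Step 2: flows [1->0,1=2,1->3] -> levels [4 2 4 3]
Step 3: flows [0->1,2->1,3->1] -> levels [3 5 3 2]
Step 4: flows [1->0,1->2,1->3] -> levels [4 2 4 3]
  -> period-2 cycle: step 4 state = step 2 state; never stabilizes
  -> state at step 30: (30-2) mod 2 = 0, same as step 2 -> [4 2 4 3]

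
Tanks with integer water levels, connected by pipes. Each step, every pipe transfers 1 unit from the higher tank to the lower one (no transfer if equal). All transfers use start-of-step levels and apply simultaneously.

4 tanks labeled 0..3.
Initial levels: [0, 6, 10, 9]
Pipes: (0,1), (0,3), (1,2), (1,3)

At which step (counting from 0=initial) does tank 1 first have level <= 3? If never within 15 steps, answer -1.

Step 1: flows [1->0,3->0,2->1,3->1] -> levels [2 7 9 7]
Step 2: flows [1->0,3->0,2->1,1=3] -> levels [4 7 8 6]
Step 3: flows [1->0,3->0,2->1,1->3] -> levels [6 6 7 6]
Step 4: flows [0=1,0=3,2->1,1=3] -> levels [6 7 6 6]
Step 5: flows [1->0,0=3,1->2,1->3] -> levels [7 4 7 7]
Step 6: flows [0->1,0=3,2->1,3->1] -> levels [6 7 6 6]
  -> period-2 cycle (repeats step 4); tank 1 never drops to <=3
Tank 1 never reaches <=3 within 15 steps

Answer: -1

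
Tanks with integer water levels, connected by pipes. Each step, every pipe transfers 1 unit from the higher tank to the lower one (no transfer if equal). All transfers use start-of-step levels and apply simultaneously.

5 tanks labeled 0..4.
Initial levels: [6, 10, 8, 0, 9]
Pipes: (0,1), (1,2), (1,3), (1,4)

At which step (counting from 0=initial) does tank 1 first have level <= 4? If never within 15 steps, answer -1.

Answer: 5

Derivation:
Step 1: flows [1->0,1->2,1->3,1->4] -> levels [7 6 9 1 10]
Step 2: flows [0->1,2->1,1->3,4->1] -> levels [6 8 8 2 9]
Step 3: flows [1->0,1=2,1->3,4->1] -> levels [7 7 8 3 8]
Step 4: flows [0=1,2->1,1->3,4->1] -> levels [7 8 7 4 7]
Step 5: flows [1->0,1->2,1->3,1->4] -> levels [8 4 8 5 8]
Tank 1 first reaches <=4 at step 5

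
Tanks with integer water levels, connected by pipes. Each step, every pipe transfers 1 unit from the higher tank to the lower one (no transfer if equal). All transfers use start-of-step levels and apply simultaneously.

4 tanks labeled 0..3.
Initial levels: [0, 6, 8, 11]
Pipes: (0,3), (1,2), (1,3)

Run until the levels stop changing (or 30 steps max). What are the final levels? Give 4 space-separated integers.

Answer: 6 8 6 5

Derivation:
Step 1: flows [3->0,2->1,3->1] -> levels [1 8 7 9]
Step 2: flows [3->0,1->2,3->1] -> levels [2 8 8 7]
Step 3: flows [3->0,1=2,1->3] -> levels [3 7 8 7]
Step 4: flows [3->0,2->1,1=3] -> levels [4 8 7 6]
Step 5: flows [3->0,1->2,1->3] -> levels [5 6 8 6]
Step 6: flows [3->0,2->1,1=3] -> levels [6 7 7 5]
Step 7: flows [0->3,1=2,1->3] -> levels [5 6 7 7]
Step 8: flows [3->0,2->1,3->1] -> levels [6 8 6 5]
Step 9: flows [0->3,1->2,1->3] -> levels [5 6 7 7]
  -> period-2 cycle: step 9 state = step 7 state; never stabilizes
  -> state at step 30: (30-7) mod 2 = 1, same as step 8 -> [6 8 6 5]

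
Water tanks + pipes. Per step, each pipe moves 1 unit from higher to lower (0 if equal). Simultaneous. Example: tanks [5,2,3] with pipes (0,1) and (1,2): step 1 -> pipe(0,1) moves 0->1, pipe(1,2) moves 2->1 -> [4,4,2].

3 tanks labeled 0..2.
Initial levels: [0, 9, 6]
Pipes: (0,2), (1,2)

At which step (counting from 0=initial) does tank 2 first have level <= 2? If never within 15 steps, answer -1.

Answer: -1

Derivation:
Step 1: flows [2->0,1->2] -> levels [1 8 6]
Step 2: flows [2->0,1->2] -> levels [2 7 6]
Step 3: flows [2->0,1->2] -> levels [3 6 6]
Step 4: flows [2->0,1=2] -> levels [4 6 5]
Step 5: flows [2->0,1->2] -> levels [5 5 5]
Step 6: flows [0=2,1=2] -> levels [5 5 5]
  -> stable; tank 2 stays at 5 > 2
Tank 2 never reaches <=2 within 15 steps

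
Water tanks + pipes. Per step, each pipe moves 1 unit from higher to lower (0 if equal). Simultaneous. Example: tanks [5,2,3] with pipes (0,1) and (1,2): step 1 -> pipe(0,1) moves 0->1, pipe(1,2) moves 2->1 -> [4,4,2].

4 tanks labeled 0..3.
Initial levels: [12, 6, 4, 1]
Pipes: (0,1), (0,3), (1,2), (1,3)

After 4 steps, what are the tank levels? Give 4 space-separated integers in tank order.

Answer: 6 5 6 6

Derivation:
Step 1: flows [0->1,0->3,1->2,1->3] -> levels [10 5 5 3]
Step 2: flows [0->1,0->3,1=2,1->3] -> levels [8 5 5 5]
Step 3: flows [0->1,0->3,1=2,1=3] -> levels [6 6 5 6]
Step 4: flows [0=1,0=3,1->2,1=3] -> levels [6 5 6 6]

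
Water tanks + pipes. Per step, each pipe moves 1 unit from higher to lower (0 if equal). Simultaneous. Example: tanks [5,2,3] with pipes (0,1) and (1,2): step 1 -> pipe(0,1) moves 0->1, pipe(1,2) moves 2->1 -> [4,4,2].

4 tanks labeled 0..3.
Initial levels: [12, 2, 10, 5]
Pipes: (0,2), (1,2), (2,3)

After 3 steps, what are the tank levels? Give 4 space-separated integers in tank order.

Answer: 9 5 7 8

Derivation:
Step 1: flows [0->2,2->1,2->3] -> levels [11 3 9 6]
Step 2: flows [0->2,2->1,2->3] -> levels [10 4 8 7]
Step 3: flows [0->2,2->1,2->3] -> levels [9 5 7 8]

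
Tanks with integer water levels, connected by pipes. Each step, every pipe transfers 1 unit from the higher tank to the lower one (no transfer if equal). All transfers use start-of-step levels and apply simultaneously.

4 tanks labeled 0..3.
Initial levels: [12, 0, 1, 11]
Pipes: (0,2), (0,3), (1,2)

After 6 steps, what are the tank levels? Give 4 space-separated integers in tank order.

Answer: 8 3 4 9

Derivation:
Step 1: flows [0->2,0->3,2->1] -> levels [10 1 1 12]
Step 2: flows [0->2,3->0,1=2] -> levels [10 1 2 11]
Step 3: flows [0->2,3->0,2->1] -> levels [10 2 2 10]
Step 4: flows [0->2,0=3,1=2] -> levels [9 2 3 10]
Step 5: flows [0->2,3->0,2->1] -> levels [9 3 3 9]
Step 6: flows [0->2,0=3,1=2] -> levels [8 3 4 9]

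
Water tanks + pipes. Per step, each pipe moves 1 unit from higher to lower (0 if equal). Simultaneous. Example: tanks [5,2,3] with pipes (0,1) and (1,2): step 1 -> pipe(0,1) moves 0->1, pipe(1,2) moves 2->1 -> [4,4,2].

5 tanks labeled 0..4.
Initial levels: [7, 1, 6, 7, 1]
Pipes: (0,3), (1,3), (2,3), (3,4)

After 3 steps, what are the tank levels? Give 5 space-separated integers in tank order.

Step 1: flows [0=3,3->1,3->2,3->4] -> levels [7 2 7 4 2]
Step 2: flows [0->3,3->1,2->3,3->4] -> levels [6 3 6 4 3]
Step 3: flows [0->3,3->1,2->3,3->4] -> levels [5 4 5 4 4]

Answer: 5 4 5 4 4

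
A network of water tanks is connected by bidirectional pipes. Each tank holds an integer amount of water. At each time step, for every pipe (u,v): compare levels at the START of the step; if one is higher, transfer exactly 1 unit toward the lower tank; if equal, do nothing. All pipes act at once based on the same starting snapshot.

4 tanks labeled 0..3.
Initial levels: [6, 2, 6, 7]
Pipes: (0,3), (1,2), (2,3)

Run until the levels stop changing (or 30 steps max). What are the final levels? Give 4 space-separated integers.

Answer: 5 5 4 7

Derivation:
Step 1: flows [3->0,2->1,3->2] -> levels [7 3 6 5]
Step 2: flows [0->3,2->1,2->3] -> levels [6 4 4 7]
Step 3: flows [3->0,1=2,3->2] -> levels [7 4 5 5]
Step 4: flows [0->3,2->1,2=3] -> levels [6 5 4 6]
Step 5: flows [0=3,1->2,3->2] -> levels [6 4 6 5]
Step 6: flows [0->3,2->1,2->3] -> levels [5 5 4 7]
Step 7: flows [3->0,1->2,3->2] -> levels [6 4 6 5]
  -> period-2 cycle: step 7 state = step 5 state; never stabilizes
  -> state at step 30: (30-5) mod 2 = 1, same as step 6 -> [5 5 4 7]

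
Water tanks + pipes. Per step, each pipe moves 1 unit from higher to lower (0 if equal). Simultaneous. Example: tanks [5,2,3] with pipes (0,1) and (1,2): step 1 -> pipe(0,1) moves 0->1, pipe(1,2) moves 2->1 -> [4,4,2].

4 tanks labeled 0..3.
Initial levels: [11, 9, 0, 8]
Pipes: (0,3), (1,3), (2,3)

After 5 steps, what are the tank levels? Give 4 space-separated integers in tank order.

Step 1: flows [0->3,1->3,3->2] -> levels [10 8 1 9]
Step 2: flows [0->3,3->1,3->2] -> levels [9 9 2 8]
Step 3: flows [0->3,1->3,3->2] -> levels [8 8 3 9]
Step 4: flows [3->0,3->1,3->2] -> levels [9 9 4 6]
Step 5: flows [0->3,1->3,3->2] -> levels [8 8 5 7]

Answer: 8 8 5 7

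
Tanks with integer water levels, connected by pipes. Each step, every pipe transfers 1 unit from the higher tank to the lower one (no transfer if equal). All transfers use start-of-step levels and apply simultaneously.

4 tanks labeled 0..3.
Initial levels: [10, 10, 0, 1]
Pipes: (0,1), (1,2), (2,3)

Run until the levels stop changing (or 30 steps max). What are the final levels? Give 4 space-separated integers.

Answer: 5 6 4 6

Derivation:
Step 1: flows [0=1,1->2,3->2] -> levels [10 9 2 0]
Step 2: flows [0->1,1->2,2->3] -> levels [9 9 2 1]
Step 3: flows [0=1,1->2,2->3] -> levels [9 8 2 2]
Step 4: flows [0->1,1->2,2=3] -> levels [8 8 3 2]
Step 5: flows [0=1,1->2,2->3] -> levels [8 7 3 3]
Step 6: flows [0->1,1->2,2=3] -> levels [7 7 4 3]
Step 7: flows [0=1,1->2,2->3] -> levels [7 6 4 4]
Step 8: flows [0->1,1->2,2=3] -> levels [6 6 5 4]
Step 9: flows [0=1,1->2,2->3] -> levels [6 5 5 5]
Step 10: flows [0->1,1=2,2=3] -> levels [5 6 5 5]
Step 11: flows [1->0,1->2,2=3] -> levels [6 4 6 5]
Step 12: flows [0->1,2->1,2->3] -> levels [5 6 4 6]
Step 13: flows [1->0,1->2,3->2] -> levels [6 4 6 5]
  -> period-2 cycle: step 13 state = step 11 state; never stabilizes
  -> state at step 30: (30-11) mod 2 = 1, same as step 12 -> [5 6 4 6]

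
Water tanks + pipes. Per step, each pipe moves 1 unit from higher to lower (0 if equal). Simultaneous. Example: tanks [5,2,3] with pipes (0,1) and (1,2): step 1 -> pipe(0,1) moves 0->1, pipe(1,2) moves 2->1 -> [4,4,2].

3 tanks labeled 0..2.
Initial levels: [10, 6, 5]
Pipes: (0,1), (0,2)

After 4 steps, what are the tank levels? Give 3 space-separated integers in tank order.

Answer: 6 8 7

Derivation:
Step 1: flows [0->1,0->2] -> levels [8 7 6]
Step 2: flows [0->1,0->2] -> levels [6 8 7]
Step 3: flows [1->0,2->0] -> levels [8 7 6]
  -> period-2 cycle: step 3 state = step 1 state
  -> state at step 4: (4-1) mod 2 = 1, same as step 2 -> [6 8 7]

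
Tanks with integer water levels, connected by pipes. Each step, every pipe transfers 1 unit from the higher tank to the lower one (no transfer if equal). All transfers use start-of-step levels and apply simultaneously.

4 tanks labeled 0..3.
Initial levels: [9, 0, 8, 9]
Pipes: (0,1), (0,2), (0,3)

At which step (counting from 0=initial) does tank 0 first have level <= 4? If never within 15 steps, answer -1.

Answer: -1

Derivation:
Step 1: flows [0->1,0->2,0=3] -> levels [7 1 9 9]
Step 2: flows [0->1,2->0,3->0] -> levels [8 2 8 8]
Step 3: flows [0->1,0=2,0=3] -> levels [7 3 8 8]
Step 4: flows [0->1,2->0,3->0] -> levels [8 4 7 7]
Step 5: flows [0->1,0->2,0->3] -> levels [5 5 8 8]
Step 6: flows [0=1,2->0,3->0] -> levels [7 5 7 7]
Step 7: flows [0->1,0=2,0=3] -> levels [6 6 7 7]
Step 8: flows [0=1,2->0,3->0] -> levels [8 6 6 6]
Step 9: flows [0->1,0->2,0->3] -> levels [5 7 7 7]
Step 10: flows [1->0,2->0,3->0] -> levels [8 6 6 6]
  -> period-2 cycle (repeats step 8); tank 0 never drops to <=4
Tank 0 never reaches <=4 within 15 steps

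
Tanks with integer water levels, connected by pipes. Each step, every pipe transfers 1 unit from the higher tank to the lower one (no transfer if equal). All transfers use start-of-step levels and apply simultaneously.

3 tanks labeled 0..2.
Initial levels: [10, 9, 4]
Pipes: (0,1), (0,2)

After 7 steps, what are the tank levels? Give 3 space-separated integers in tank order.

Answer: 9 7 7

Derivation:
Step 1: flows [0->1,0->2] -> levels [8 10 5]
Step 2: flows [1->0,0->2] -> levels [8 9 6]
Step 3: flows [1->0,0->2] -> levels [8 8 7]
Step 4: flows [0=1,0->2] -> levels [7 8 8]
Step 5: flows [1->0,2->0] -> levels [9 7 7]
Step 6: flows [0->1,0->2] -> levels [7 8 8]
  -> period-2 cycle: step 6 state = step 4 state
  -> state at step 7: (7-4) mod 2 = 1, same as step 5 -> [9 7 7]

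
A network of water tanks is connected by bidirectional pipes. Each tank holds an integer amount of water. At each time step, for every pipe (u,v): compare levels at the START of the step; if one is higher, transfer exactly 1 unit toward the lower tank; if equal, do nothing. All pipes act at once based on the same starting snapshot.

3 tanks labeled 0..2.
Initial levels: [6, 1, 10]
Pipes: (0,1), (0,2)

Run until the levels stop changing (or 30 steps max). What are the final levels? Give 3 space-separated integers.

Step 1: flows [0->1,2->0] -> levels [6 2 9]
Step 2: flows [0->1,2->0] -> levels [6 3 8]
Step 3: flows [0->1,2->0] -> levels [6 4 7]
Step 4: flows [0->1,2->0] -> levels [6 5 6]
Step 5: flows [0->1,0=2] -> levels [5 6 6]
Step 6: flows [1->0,2->0] -> levels [7 5 5]
Step 7: flows [0->1,0->2] -> levels [5 6 6]
  -> period-2 cycle: step 7 state = step 5 state; never stabilizes
  -> state at step 30: (30-5) mod 2 = 1, same as step 6 -> [7 5 5]

Answer: 7 5 5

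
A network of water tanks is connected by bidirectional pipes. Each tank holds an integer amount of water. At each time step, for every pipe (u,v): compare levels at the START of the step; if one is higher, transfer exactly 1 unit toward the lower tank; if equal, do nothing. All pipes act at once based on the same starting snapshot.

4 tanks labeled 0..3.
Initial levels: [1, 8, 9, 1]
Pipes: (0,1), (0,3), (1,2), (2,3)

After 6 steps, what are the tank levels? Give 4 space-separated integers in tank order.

Answer: 6 4 6 3

Derivation:
Step 1: flows [1->0,0=3,2->1,2->3] -> levels [2 8 7 2]
Step 2: flows [1->0,0=3,1->2,2->3] -> levels [3 6 7 3]
Step 3: flows [1->0,0=3,2->1,2->3] -> levels [4 6 5 4]
Step 4: flows [1->0,0=3,1->2,2->3] -> levels [5 4 5 5]
Step 5: flows [0->1,0=3,2->1,2=3] -> levels [4 6 4 5]
Step 6: flows [1->0,3->0,1->2,3->2] -> levels [6 4 6 3]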